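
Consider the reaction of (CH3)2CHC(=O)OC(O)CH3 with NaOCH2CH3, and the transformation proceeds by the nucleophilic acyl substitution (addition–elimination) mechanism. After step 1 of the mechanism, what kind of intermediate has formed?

Step 1: A lone pair on the O of CH3CH2O⁻ attacks the electrophilic acyl carbon; the π(C=O) electrons move onto oxygen, giving a tetrahedral intermediate.
After step 1 the species present is a tetrahedral intermediate.

tetrahedral intermediate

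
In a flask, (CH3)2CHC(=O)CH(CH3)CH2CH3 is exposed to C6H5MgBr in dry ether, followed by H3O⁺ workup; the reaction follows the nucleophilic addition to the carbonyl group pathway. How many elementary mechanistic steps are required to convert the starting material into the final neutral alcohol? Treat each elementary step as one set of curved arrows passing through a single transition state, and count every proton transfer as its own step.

2

Step 1: the carbanion-like carbon of C6H5MgBr attacks the sp² carbonyl carbon; the C=O π bond breaks and the electrons end up as a lone pair on the alkoxide oxygen of the tetrahedral intermediate.
Step 2: Protonation of the alkoxide by H3O⁺ workup furnishes an alcohol.
Total: 2 elementary steps.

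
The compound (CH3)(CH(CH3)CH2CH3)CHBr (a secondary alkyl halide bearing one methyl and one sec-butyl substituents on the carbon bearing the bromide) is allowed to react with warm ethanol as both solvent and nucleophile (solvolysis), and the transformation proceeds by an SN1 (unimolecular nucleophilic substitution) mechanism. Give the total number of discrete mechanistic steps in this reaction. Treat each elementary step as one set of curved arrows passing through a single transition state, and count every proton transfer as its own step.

4

Step 1: Unassisted departure of Br⁻ (taking the C–Br bonding pair) generates a secondary carbocation.
Step 2: Carbocation rearrangement: a 1,2-hydride shift from the adjacent sec-butyl carbon converts the initially-formed secondary cation into the more stable tertiary cation.
Step 3: Nucleophilic capture: the oxygen of CH3CH2OH bonds to the cationic carbon, producing an oxonium-ion intermediate.
Step 4: Proton transfer from the O–H of the oxonium ion to a solvent molecule delivers the neutral ether.
Total: 4 elementary steps.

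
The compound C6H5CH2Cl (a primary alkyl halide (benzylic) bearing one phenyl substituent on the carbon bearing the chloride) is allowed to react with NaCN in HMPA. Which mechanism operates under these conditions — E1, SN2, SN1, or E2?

Conditions: a primary substrate with a strong nucleophile in the polar aprotic solvent HMPA.
These conditions are the textbook signature of the SN2 pathway.
An unhindered substrate with a strong nucleophile in a polar aprotic solvent favours one-step backside displacement.

SN2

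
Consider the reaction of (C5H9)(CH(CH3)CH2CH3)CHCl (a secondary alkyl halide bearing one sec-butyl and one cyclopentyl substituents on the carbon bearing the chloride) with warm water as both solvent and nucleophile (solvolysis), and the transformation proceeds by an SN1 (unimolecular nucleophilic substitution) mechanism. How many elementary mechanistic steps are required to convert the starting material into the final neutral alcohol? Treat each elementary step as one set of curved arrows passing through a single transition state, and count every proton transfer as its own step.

4

Step 1: Unassisted departure of Cl⁻ (taking the C–Cl bonding pair) generates a secondary carbocation.
Step 2: A 1,2-hydride shift from the adjacent sec-butyl carbon moves the positive charge from the secondary centre to an adjacent carbon, generating a more stable tertiary carbocation.
Step 3: A lone pair on the oxygen of H2O attacks the carbocation, forming a new C–O σ-bond and an oxonium ion.
Step 4: Proton transfer from the O–H of the oxonium ion to a solvent molecule delivers the neutral alcohol.
Total: 4 elementary steps.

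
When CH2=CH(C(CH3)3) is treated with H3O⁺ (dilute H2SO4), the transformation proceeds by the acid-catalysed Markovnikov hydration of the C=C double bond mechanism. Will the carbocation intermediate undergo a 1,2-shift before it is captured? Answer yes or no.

yes

The first-formed carbocation is secondary.
The adjacent tert-butyl carbon has no hydrogen but bears methyl groups; migration of one methyl with its bonding pair (a 1,2-methyl shift) places the charge on a tertiary centre.
Tertiary is more stable than secondary, so the shift occurs.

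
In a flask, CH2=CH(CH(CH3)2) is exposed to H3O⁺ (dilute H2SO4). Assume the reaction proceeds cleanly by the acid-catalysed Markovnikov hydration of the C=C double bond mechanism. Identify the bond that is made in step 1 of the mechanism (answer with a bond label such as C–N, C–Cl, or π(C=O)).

C–H

Step 1: Electrophilic addition begins with the π(C=C) electrons forming a bond to the proton of H3O⁺. Following Markovnikov's rule, the resulting cation is secondary. H2O is released.
The bond formed in this step is the C–H bond.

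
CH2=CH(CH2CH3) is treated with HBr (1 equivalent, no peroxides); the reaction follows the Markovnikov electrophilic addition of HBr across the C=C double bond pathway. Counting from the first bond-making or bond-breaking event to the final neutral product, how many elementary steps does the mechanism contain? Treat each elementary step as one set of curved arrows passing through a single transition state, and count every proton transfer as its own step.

2

Step 1: Protonation of the alkene by HBr: the π bond acts as the nucleophile and picks up H⁺, giving the more stable (Markovnikov) secondary carbocation. The H–Br bond breaks heterolytically, releasing Br⁻.
(No 1,2-shift: no single shift to an adjacent carbon would give a more stable cation.)
Step 2: Nucleophilic attack by Br⁻ on the carbocation completes the addition, giving R–Br.
Total: 2 elementary steps.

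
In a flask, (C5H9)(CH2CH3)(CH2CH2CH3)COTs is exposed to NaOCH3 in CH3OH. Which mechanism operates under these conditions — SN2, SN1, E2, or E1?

E2

Conditions: a strong base with a tertiary substrate bearing a β-hydrogen.
These conditions are the textbook signature of the E2 pathway.
A strong (often hindered) base removes a β-H in concert with loss of the leaving group — bimolecular elimination.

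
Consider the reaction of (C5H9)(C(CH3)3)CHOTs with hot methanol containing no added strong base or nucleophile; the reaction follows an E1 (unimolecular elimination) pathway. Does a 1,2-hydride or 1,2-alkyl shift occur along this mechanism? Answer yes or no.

yes

The first-formed carbocation is secondary.
The adjacent cyclopentyl carbon already bears 2 other carbon substituents and has a hydrogen to migrate; after a 1,2-hydride shift from that carbon the positive charge sits on a tertiary centre.
Tertiary is more stable than secondary, so the shift occurs.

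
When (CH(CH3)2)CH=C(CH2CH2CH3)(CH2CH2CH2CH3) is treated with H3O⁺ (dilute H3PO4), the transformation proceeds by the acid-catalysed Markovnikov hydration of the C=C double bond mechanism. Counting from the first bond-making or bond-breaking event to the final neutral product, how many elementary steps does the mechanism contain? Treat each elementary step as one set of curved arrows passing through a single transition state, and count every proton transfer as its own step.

3

Step 1: The π electrons of the C=C bond attack a proton of H3O⁺; Markovnikov addition places the new C–H on the less-substituted alkene carbon, so the positive charge ends up on the more-substituted carbon — a tertiary carbocation. H2O is released.
(No 1,2-shift: no single shift to an adjacent carbon would give a more stable cation.)
Step 2: Nucleophilic capture of the cation by H2O produces the protonated alcohol (an oxonium ion).
Step 3: Proton transfer from the O–H of the oxonium ion to H2O completes the catalytic cycle and yields the alcohol.
Total: 3 elementary steps.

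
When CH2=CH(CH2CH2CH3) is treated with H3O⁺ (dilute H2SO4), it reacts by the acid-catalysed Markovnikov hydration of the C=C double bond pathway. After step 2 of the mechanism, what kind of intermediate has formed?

oxonium ion

Step 1: Electrophilic addition begins with the π(C=C) electrons forming a bond to the proton of H3O⁺. Following Markovnikov's rule, the resulting cation is secondary. H2O is released.
Step 2: A lone pair on the oxygen of H2O attacks the carbocation, forming a C–O bond and an oxonium ion (a protonated alcohol).
After step 2 the species present is an oxonium ion.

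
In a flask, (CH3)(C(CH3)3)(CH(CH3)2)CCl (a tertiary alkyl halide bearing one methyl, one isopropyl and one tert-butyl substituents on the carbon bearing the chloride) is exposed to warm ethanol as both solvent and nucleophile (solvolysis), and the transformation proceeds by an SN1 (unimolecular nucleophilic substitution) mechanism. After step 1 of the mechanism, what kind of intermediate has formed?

tertiary carbocation

Step 1: Ionisation: the C–Cl σ-bond cleaves heterolytically; both bonding electrons depart with Cl⁻, leaving a tertiary carbocation at the α-carbon.
After step 1 the species present is a tertiary carbocation.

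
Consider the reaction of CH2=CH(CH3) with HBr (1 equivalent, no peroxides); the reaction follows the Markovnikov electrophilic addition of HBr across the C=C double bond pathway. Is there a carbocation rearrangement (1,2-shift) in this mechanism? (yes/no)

The first-formed carbocation is secondary.
No single 1,2-shift to an adjacent carbon would produce a more-substituted cation than the one already present, so no rearrangement occurs.

no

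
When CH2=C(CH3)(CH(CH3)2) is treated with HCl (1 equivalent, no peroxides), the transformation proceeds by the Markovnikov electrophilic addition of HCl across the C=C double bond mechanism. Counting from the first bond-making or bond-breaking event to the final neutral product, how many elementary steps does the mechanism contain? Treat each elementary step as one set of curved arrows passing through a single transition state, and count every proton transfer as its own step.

2

Step 1: Electrophilic addition begins with the π(C=C) electrons forming a bond to the proton of HCl. Following Markovnikov's rule, the resulting cation is tertiary. The H–Cl bond breaks heterolytically, releasing Cl⁻.
(No 1,2-shift: no single shift to an adjacent carbon would give a more stable cation.)
Step 2: Cl⁻ captures the cation: a lone pair on Cl⁻ fills the empty p orbital, producing the alkyl halide product.
Total: 2 elementary steps.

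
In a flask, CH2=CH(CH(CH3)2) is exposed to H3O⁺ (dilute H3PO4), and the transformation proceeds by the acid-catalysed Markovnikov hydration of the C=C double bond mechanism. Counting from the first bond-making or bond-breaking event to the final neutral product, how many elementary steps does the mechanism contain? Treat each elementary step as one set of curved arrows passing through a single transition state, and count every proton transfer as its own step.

4

Step 1: The π electrons of the C=C bond attack a proton of H3O⁺; Markovnikov addition places the new C–H on the less-substituted alkene carbon, so the positive charge ends up on the more-substituted carbon — a secondary carbocation. H2O is released.
Step 2: Carbocation rearrangement: a 1,2-hydride shift from the adjacent isopropyl carbon converts the initially-formed secondary cation into the more stable tertiary cation.
Step 3: Nucleophilic capture of the cation by H2O produces the protonated alcohol (an oxonium ion).
Step 4: H2O removes a proton from the oxonium oxygen, regenerating H3O⁺ and giving the neutral alcohol.
Total: 4 elementary steps.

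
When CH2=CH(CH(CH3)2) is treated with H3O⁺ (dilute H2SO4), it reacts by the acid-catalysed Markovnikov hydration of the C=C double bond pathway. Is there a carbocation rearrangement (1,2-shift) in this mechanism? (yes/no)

yes

The first-formed carbocation is secondary.
The adjacent isopropyl carbon already bears 2 other carbon substituents and has a hydrogen to migrate; after a 1,2-hydride shift from that carbon the positive charge sits on a tertiary centre.
Tertiary is more stable than secondary, so the shift occurs.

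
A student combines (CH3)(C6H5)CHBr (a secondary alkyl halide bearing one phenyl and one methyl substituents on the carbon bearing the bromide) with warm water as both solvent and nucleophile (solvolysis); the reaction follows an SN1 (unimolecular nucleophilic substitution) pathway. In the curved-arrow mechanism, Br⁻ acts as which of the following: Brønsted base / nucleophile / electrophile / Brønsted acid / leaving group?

leaving group

Step 1: The C–Br bond breaks with both electrons going to the bromide; Br⁻ leaves and a secondary carbocation remains.
Br⁻ departs with both electrons of the breaking σ-bond — that is the definition of a leaving group.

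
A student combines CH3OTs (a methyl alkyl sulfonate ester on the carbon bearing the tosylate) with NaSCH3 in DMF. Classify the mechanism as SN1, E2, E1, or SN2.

Conditions: a methyl substrate with a strong nucleophile in the polar aprotic solvent DMF.
These conditions are the textbook signature of the SN2 pathway.
An unhindered substrate with a strong nucleophile in a polar aprotic solvent favours one-step backside displacement.

SN2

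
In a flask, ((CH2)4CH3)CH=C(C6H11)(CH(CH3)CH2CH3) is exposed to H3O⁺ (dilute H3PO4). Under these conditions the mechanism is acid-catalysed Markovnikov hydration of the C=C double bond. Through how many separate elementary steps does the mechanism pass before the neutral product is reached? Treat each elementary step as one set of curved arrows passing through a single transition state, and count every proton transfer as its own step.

3

Step 1: Electrophilic addition begins with the π(C=C) electrons forming a bond to the proton of H3O⁺. Following Markovnikov's rule, the resulting cation is tertiary. H2O is released.
(No 1,2-shift: no single shift to an adjacent carbon would give a more stable cation.)
Step 2: Water acts as the nucleophile: an oxygen lone pair bonds to the cationic carbon, giving an oxonium-ion intermediate.
Step 3: H2O removes a proton from the oxonium oxygen, regenerating H3O⁺ and giving the neutral alcohol.
Total: 3 elementary steps.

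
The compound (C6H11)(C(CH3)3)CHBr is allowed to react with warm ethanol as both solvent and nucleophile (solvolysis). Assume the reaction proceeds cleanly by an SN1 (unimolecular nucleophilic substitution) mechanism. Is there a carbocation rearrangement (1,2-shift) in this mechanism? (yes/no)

yes

The first-formed carbocation is secondary.
The adjacent cyclohexyl carbon already bears 2 other carbon substituents and has a hydrogen to migrate; after a 1,2-hydride shift from that carbon the positive charge sits on a tertiary centre.
Tertiary is more stable than secondary, so the shift occurs.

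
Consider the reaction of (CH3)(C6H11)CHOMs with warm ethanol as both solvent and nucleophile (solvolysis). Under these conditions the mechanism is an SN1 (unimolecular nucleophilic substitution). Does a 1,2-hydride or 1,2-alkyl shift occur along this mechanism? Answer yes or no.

yes

The first-formed carbocation is secondary.
The adjacent cyclohexyl carbon already bears 2 other carbon substituents and has a hydrogen to migrate; after a 1,2-hydride shift from that carbon the positive charge sits on a tertiary centre.
Tertiary is more stable than secondary, so the shift occurs.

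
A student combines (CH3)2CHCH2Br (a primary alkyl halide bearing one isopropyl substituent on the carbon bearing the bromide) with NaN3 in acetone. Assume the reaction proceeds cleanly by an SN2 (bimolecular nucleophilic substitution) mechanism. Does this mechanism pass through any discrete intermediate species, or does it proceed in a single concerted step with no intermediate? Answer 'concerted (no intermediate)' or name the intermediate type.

concerted (no intermediate)

The azide nucleophile donates a lone pair from N to the α-carbon in a backside attack; simultaneously the C–Br σ-bond breaks and both of its electrons leave with Br⁻. One concerted step with inversion of configuration.
All bond changes occur in one transition state; no discrete intermediate is formed.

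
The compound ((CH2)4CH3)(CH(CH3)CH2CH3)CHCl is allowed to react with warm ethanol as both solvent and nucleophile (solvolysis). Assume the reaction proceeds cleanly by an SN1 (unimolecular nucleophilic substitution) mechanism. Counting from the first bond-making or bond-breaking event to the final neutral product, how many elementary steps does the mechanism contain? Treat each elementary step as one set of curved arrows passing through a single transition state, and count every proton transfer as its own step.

Step 1: Unassisted departure of Cl⁻ (taking the C–Cl bonding pair) generates a secondary carbocation.
Step 2: Carbocation rearrangement: a 1,2-hydride shift from the adjacent sec-butyl carbon converts the initially-formed secondary cation into the more stable tertiary cation.
Step 3: CH3CH2OH donates an oxygen lone pair into the empty p orbital of the cation, giving a protonated ether (an oxonium ion).
Step 4: Deprotonation of the oxonium oxygen by solvent ethanol yields the neutral ether.
Total: 4 elementary steps.

4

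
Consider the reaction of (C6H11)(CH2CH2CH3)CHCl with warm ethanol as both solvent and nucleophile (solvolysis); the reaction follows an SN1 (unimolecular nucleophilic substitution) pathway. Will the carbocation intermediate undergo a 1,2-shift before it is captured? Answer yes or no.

yes

The first-formed carbocation is secondary.
The adjacent cyclohexyl carbon already bears 2 other carbon substituents and has a hydrogen to migrate; after a 1,2-hydride shift from that carbon the positive charge sits on a tertiary centre.
Tertiary is more stable than secondary, so the shift occurs.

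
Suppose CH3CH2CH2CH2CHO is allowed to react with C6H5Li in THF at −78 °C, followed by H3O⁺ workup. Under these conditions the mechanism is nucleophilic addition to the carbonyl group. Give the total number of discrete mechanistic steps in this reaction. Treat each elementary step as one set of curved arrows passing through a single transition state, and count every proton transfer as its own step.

2

Step 1: Nucleophilic addition: the carbanion-like carbon of C6H5Li adds to the carbonyl carbon, pushing the π(C=O) electron pair onto oxygen and giving a tetrahedral alkoxide.
Step 2: On H3O⁺ workup the alkoxide oxygen is protonated, giving an alcohol.
Total: 2 elementary steps.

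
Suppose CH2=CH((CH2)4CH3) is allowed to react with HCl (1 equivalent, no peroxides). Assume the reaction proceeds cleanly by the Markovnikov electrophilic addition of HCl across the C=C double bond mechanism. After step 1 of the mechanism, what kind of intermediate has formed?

secondary carbocation

Step 1: Protonation of the alkene by HCl: the π bond acts as the nucleophile and picks up H⁺, giving the more stable (Markovnikov) secondary carbocation. The H–Cl bond breaks heterolytically, releasing Cl⁻.
After step 1 the species present is a secondary carbocation.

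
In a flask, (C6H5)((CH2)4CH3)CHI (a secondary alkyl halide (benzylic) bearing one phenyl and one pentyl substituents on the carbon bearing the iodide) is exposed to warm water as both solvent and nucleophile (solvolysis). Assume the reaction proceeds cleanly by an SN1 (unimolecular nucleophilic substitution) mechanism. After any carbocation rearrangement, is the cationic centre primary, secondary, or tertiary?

Step 1: Rate-determining heterolysis of the C–I bond gives I⁻ and a secondary carbocation.
No single 1,2-shift to an adjacent carbon would give a more-substituted cation, so no rearrangement occurs.

secondary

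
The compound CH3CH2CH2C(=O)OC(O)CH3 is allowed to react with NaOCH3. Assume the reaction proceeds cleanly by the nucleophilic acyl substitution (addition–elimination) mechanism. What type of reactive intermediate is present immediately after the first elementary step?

tetrahedral intermediate

Step 1: A lone pair on the O of CH3O⁻ attacks the electrophilic acyl carbon; the π(C=O) electrons move onto oxygen, giving a tetrahedral intermediate.
After step 1 the species present is a tetrahedral intermediate.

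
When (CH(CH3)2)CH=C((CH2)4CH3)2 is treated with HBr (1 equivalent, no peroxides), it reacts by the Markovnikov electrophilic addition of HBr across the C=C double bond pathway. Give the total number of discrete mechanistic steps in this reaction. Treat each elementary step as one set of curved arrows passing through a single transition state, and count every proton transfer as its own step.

2

Step 1: Electrophilic addition begins with the π(C=C) electrons forming a bond to the proton of HBr. Following Markovnikov's rule, the resulting cation is tertiary. The H–Br bond breaks heterolytically, releasing Br⁻.
(No 1,2-shift: no single shift to an adjacent carbon would give a more stable cation.)
Step 2: Nucleophilic attack by Br⁻ on the carbocation completes the addition, giving R–Br.
Total: 2 elementary steps.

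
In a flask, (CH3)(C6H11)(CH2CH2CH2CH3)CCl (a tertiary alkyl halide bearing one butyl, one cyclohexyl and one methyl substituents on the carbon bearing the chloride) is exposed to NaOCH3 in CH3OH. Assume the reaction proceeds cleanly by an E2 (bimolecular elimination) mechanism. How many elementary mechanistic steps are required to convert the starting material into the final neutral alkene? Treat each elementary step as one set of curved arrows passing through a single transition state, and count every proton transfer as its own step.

Step 1: In one step, CH3O⁻ pulls off a β-proton, the C–Cl bond cleaves, and a C=C double bond forms between the α- and β-carbons (E2, anti elimination).
Total: 1 elementary step.

1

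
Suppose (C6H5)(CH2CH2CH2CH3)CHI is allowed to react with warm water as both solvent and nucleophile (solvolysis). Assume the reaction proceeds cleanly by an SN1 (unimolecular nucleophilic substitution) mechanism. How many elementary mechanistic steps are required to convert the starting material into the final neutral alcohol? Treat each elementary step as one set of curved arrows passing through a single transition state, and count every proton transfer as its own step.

Step 1: Rate-determining heterolysis of the C–I bond gives I⁻ and a secondary carbocation.
(No 1,2-shift: no single shift to an adjacent carbon would give a more stable cation.)
Step 2: Nucleophilic capture: the oxygen of H2O bonds to the cationic carbon, producing an oxonium-ion intermediate.
Step 3: Proton transfer from the O–H of the oxonium ion to a solvent molecule delivers the neutral alcohol.
Total: 3 elementary steps.

3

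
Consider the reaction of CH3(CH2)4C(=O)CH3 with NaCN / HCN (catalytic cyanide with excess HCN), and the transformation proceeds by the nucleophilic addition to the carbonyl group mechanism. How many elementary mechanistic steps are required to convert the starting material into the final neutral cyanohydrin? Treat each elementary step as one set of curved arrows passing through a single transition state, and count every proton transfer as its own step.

2

Step 1: A lone pair / filled orbital on CN⁻ attacks the electrophilic carbonyl carbon; the π(C=O) electrons shift onto oxygen, producing a tetrahedral alkoxide intermediate.
Step 2: The alkoxide oxygen removes a proton from HCN present in the mixture, giving a cyanohydrin and regenerating CN⁻.
Total: 2 elementary steps.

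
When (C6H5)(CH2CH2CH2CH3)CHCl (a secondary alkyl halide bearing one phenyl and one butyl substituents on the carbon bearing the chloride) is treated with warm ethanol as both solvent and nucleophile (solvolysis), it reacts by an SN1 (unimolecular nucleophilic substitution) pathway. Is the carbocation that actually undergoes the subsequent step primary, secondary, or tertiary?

secondary

Step 1: Rate-determining heterolysis of the C–Cl bond gives Cl⁻ and a secondary carbocation.
No single 1,2-shift to an adjacent carbon would give a more-substituted cation, so no rearrangement occurs.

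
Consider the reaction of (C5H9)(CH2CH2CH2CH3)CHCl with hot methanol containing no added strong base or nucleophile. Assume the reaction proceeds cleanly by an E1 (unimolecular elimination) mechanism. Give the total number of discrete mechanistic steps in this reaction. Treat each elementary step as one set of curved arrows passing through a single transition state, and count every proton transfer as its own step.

3

Step 1: Ionisation: the C–Cl σ-bond cleaves heterolytically; both bonding electrons depart with Cl⁻, leaving a secondary carbocation at the α-carbon.
Step 2: A hydride (H with its bonding pair) migrates from the adjacent cyclopentyl carbon to the cationic centre — a 1,2-hydride shift — upgrading the secondary cation to a tertiary one.
Step 3: A methanol molecule (solvent) deprotonates a β-carbon; as the C–H bond breaks, those electrons form the new alkene π bond.
Total: 3 elementary steps.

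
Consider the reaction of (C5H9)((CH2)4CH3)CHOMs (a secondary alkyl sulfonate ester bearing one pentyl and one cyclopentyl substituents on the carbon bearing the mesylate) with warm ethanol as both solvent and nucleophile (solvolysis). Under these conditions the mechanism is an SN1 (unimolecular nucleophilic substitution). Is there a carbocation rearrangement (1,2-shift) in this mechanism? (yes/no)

The first-formed carbocation is secondary.
The adjacent cyclopentyl carbon already bears 2 other carbon substituents and has a hydrogen to migrate; after a 1,2-hydride shift from that carbon the positive charge sits on a tertiary centre.
Tertiary is more stable than secondary, so the shift occurs.

yes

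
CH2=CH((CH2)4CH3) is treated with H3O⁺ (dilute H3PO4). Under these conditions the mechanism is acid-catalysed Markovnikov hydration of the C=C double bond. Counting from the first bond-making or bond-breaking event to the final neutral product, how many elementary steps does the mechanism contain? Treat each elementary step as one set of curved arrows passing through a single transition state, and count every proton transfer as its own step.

Step 1: Protonation of the alkene by H3O⁺: the π bond acts as the nucleophile and picks up H⁺, giving the more stable (Markovnikov) secondary carbocation. H2O is released.
(No 1,2-shift: no single shift to an adjacent carbon would give a more stable cation.)
Step 2: Water acts as the nucleophile: an oxygen lone pair bonds to the cationic carbon, giving an oxonium-ion intermediate.
Step 3: Proton transfer from the O–H of the oxonium ion to H2O completes the catalytic cycle and yields the alcohol.
Total: 3 elementary steps.

3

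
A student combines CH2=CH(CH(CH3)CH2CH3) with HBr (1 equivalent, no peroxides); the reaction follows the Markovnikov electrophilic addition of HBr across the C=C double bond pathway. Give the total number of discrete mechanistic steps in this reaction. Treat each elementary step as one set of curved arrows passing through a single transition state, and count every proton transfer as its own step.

3

Step 1: Electrophilic addition begins with the π(C=C) electrons forming a bond to the proton of HBr. Following Markovnikov's rule, the resulting cation is secondary. The H–Br bond breaks heterolytically, releasing Br⁻.
Step 2: A 1,2-hydride shift from the adjacent sec-butyl carbon moves the positive charge from the secondary centre to an adjacent carbon, generating a more stable tertiary carbocation.
Step 3: Br⁻ captures the cation: a lone pair on Br⁻ fills the empty p orbital, producing the alkyl halide product.
Total: 3 elementary steps.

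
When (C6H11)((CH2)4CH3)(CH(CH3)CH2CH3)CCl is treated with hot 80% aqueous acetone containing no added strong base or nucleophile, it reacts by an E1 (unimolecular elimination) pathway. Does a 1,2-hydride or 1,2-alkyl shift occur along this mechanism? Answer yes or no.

no

The first-formed carbocation is tertiary.
No single 1,2-shift to an adjacent carbon would produce a more-substituted cation than the one already present, so no rearrangement occurs.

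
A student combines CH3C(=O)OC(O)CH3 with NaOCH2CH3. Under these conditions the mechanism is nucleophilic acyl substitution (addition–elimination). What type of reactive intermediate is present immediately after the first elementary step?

tetrahedral intermediate

Step 1: A lone pair on the O of CH3CH2O⁻ attacks the electrophilic acyl carbon; the π(C=O) electrons move onto oxygen, giving a tetrahedral intermediate.
After step 1 the species present is a tetrahedral intermediate.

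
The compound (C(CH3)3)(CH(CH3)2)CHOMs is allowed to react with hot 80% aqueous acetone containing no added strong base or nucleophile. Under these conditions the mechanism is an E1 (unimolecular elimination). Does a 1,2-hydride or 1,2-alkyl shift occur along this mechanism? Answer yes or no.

yes

The first-formed carbocation is secondary.
The adjacent isopropyl carbon already bears 2 other carbon substituents and has a hydrogen to migrate; after a 1,2-hydride shift from that carbon the positive charge sits on a tertiary centre.
Tertiary is more stable than secondary, so the shift occurs.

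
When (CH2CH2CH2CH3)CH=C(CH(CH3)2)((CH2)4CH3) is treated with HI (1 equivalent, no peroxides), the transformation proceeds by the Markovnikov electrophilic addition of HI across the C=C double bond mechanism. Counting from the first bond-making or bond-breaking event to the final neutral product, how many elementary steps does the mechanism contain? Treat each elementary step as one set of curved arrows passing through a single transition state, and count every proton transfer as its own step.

2

Step 1: Electrophilic addition begins with the π(C=C) electrons forming a bond to the proton of HI. Following Markovnikov's rule, the resulting cation is tertiary. The H–I bond breaks heterolytically, releasing I⁻.
(No 1,2-shift: no single shift to an adjacent carbon would give a more stable cation.)
Step 2: The I⁻ anion donates a lone pair to the carbocation, forming the new C–I σ-bond and giving the neutral alkyl halide.
Total: 2 elementary steps.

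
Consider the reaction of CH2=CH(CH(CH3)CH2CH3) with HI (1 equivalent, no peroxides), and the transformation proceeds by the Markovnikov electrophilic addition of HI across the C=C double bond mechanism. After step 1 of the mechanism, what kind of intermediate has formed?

secondary carbocation

Step 1: Protonation of the alkene by HI: the π bond acts as the nucleophile and picks up H⁺, giving the more stable (Markovnikov) secondary carbocation. The H–I bond breaks heterolytically, releasing I⁻.
After step 1 the species present is a secondary carbocation.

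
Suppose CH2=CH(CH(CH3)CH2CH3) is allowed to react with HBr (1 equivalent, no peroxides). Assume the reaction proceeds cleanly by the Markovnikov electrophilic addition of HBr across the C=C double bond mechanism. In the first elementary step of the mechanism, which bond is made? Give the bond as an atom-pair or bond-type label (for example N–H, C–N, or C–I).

C–H

Step 1: Protonation of the alkene by HBr: the π bond acts as the nucleophile and picks up H⁺, giving the more stable (Markovnikov) secondary carbocation. The H–Br bond breaks heterolytically, releasing Br⁻.
The bond formed in this step is the C–H bond.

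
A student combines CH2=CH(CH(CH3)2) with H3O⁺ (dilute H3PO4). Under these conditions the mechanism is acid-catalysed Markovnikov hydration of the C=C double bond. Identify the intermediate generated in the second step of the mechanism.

tertiary carbocation

Step 1: Protonation of the alkene by H3O⁺: the π bond acts as the nucleophile and picks up H⁺, giving the more stable (Markovnikov) secondary carbocation. H2O is released.
Step 2: A 1,2-hydride shift from the adjacent isopropyl carbon moves the positive charge from the secondary centre to an adjacent carbon, generating a more stable tertiary carbocation.
After step 2 the species present is a tertiary carbocation.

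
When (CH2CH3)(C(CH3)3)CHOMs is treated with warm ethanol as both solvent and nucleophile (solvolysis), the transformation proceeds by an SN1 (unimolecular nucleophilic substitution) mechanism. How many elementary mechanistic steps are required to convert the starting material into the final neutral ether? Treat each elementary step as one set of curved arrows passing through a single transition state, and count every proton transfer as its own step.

4

Step 1: The C–O bond breaks with both electrons going to the mesylate; MsO⁻ leaves and a secondary carbocation remains.
Step 2: A methyl group with its bonding pair migrates from the adjacent tert-butyl carbon to the cationic centre — a 1,2-methyl shift — upgrading the secondary cation to a tertiary one.
Step 3: Nucleophilic capture: the oxygen of CH3CH2OH bonds to the cationic carbon, producing an oxonium-ion intermediate.
Step 4: Proton transfer from the O–H of the oxonium ion to a solvent molecule delivers the neutral ether.
Total: 4 elementary steps.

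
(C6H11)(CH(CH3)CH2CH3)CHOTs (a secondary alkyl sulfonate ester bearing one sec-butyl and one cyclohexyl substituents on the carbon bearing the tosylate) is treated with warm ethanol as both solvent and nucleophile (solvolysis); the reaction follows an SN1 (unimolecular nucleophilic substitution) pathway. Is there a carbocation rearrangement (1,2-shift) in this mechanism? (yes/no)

yes

The first-formed carbocation is secondary.
The adjacent sec-butyl carbon already bears 2 other carbon substituents and has a hydrogen to migrate; after a 1,2-hydride shift from that carbon the positive charge sits on a tertiary centre.
Tertiary is more stable than secondary, so the shift occurs.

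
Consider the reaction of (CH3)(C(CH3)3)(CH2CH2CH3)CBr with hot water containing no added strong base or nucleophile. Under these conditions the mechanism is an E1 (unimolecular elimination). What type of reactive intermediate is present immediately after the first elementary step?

Step 1: The C–Br bond breaks with both electrons going to the bromide; Br⁻ leaves and a tertiary carbocation remains.
After step 1 the species present is a tertiary carbocation.

tertiary carbocation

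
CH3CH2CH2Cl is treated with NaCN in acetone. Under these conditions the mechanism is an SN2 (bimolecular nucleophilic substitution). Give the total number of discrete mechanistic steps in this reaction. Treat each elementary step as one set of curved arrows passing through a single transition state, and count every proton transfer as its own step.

1

Step 1: The cyanide nucleophile donates a lone pair from C to the α-carbon in a backside attack; simultaneously the C–Cl σ-bond breaks and both of its electrons leave with Cl⁻. One concerted step with inversion of configuration.
Total: 1 elementary step.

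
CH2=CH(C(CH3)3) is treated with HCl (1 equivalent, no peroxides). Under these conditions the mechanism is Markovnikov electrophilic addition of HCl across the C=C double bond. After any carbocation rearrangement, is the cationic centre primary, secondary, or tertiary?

Step 1: The π electrons of the C=C bond attack a proton of HCl; Markovnikov addition places the new C–H on the less-substituted alkene carbon, so the positive charge ends up on the more-substituted carbon — a secondary carbocation. The H–Cl bond breaks heterolytically, releasing Cl⁻.
Step 2: A methyl group with its bonding pair migrates from the adjacent tert-butyl carbon to the cationic centre — a 1,2-methyl shift — upgrading the secondary cation to a tertiary one.
The cation rearranges from secondary to tertiary via a 1,2-methyl shift from the adjacent tert-butyl carbon; the tertiary cation is what reacts next.

tertiary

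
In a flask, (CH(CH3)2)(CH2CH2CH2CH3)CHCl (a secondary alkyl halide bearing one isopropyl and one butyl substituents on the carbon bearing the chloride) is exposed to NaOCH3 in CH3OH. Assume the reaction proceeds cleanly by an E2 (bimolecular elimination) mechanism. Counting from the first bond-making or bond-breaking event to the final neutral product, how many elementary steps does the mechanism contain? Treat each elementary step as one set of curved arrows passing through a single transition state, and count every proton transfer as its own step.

1

Step 1: Concerted anti-periplanar elimination: CH3O⁻ abstracts a β-H while Cl⁻ leaves, and the C–H electrons become the new C=C π bond — all in a single transition state.
Total: 1 elementary step.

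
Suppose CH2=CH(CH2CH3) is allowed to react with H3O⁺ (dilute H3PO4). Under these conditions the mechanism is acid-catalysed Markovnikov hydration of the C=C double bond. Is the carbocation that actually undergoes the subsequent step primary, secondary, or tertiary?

secondary

Step 1: Protonation of the alkene by H3O⁺: the π bond acts as the nucleophile and picks up H⁺, giving the more stable (Markovnikov) secondary carbocation. H2O is released.
No single 1,2-shift to an adjacent carbon would give a more-substituted cation, so no rearrangement occurs.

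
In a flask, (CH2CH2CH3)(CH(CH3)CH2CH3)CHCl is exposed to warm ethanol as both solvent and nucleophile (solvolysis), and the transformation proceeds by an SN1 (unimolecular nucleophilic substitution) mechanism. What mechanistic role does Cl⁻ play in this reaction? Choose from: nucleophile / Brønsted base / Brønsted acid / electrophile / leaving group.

Step 1: Ionisation: the C–Cl σ-bond cleaves heterolytically; both bonding electrons depart with Cl⁻, leaving a secondary carbocation at the α-carbon.
Cl⁻ departs with both electrons of the breaking σ-bond — that is the definition of a leaving group.

leaving group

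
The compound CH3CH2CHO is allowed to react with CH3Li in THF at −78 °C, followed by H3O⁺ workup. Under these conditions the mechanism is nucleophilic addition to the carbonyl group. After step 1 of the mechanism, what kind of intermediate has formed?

tetrahedral alkoxide intermediate

Step 1: the carbanion-like carbon of CH3Li attacks the sp² carbonyl carbon; the C=O π bond breaks and the electrons end up as a lone pair on the alkoxide oxygen of the tetrahedral intermediate.
After step 1 the species present is a tetrahedral alkoxide intermediate.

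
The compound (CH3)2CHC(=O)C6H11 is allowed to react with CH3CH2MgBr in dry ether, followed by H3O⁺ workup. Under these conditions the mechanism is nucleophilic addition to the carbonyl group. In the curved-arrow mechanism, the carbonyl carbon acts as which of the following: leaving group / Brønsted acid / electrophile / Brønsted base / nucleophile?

electrophile

Step 1: the carbanion-like carbon of CH3CH2MgBr attacks the sp² carbonyl carbon; the C=O π bond breaks and the electrons end up as a lone pair on the alkoxide oxygen of the tetrahedral intermediate.
The carbonyl carbon accepts an electron pair into an empty or π* orbital — it is the electrophile.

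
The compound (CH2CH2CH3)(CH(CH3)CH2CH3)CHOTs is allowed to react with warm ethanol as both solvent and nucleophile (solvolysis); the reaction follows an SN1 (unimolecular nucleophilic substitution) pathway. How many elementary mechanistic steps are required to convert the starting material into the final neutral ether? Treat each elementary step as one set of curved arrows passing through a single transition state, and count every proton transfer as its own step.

4

Step 1: The C–O bond breaks with both electrons going to the tosylate; TsO⁻ leaves and a secondary carbocation remains.
Step 2: A hydride (H with its bonding pair) migrates from the adjacent sec-butyl carbon to the cationic centre — a 1,2-hydride shift — upgrading the secondary cation to a tertiary one.
Step 3: Nucleophilic capture: the oxygen of CH3CH2OH bonds to the cationic carbon, producing an oxonium-ion intermediate.
Step 4: Deprotonation of the oxonium oxygen by solvent ethanol yields the neutral ether.
Total: 4 elementary steps.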